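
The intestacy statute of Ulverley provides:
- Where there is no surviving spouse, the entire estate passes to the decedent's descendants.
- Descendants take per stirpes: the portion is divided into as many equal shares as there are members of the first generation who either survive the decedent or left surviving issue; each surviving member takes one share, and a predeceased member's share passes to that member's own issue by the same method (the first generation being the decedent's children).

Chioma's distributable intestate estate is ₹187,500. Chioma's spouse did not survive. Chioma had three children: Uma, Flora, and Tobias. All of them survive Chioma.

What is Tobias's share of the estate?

Tobias receives ₹62,500.

The entire ₹187,500 passes to the descendants.
That amount (₹187,500) is divided into 3 shares of ₹62,500: Uma, Flora, and Tobias each take ₹62,500.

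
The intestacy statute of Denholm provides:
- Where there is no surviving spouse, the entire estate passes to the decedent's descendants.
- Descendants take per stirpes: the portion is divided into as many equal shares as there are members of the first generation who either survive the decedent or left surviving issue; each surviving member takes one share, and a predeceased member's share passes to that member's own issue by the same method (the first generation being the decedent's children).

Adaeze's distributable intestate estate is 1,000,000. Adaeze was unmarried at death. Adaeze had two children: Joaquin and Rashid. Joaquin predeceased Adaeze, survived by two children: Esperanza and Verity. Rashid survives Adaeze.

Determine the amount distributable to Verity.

Verity receives 250,000.

The entire 1,000,000 passes to the descendants.
That amount (1,000,000) is divided into 2 shares of 500,000: Rashid takes 500,000; Joaquin's 500,000 share passes to Joaquin's issue.
Joaquin's share (500,000) is divided into 2 shares of 250,000: Esperanza and Verity each take 250,000.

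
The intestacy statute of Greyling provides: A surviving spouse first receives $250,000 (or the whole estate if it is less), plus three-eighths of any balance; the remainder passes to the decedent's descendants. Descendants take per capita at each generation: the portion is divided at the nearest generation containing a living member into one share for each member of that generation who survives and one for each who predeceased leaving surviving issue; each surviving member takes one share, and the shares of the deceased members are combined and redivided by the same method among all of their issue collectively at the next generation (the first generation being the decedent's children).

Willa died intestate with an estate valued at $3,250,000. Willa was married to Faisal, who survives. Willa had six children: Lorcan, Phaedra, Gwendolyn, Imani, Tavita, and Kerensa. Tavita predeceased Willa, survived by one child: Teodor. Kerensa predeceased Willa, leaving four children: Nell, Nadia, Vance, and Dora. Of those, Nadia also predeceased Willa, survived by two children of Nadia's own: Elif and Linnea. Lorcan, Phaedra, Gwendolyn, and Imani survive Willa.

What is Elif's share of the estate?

Elif receives $62,500.

Faisal first takes $250,000, leaving a balance of $3,000,000. Faisal then takes three-eighths of the balance ($1,125,000), for a total of $1,375,000. The remaining $1,875,000 passes to the descendants.
The descendants' portion ($1,875,000) is divided at the children's generation into 6 shares of $312,500. Lorcan, Phaedra, Gwendolyn, and Imani each take $312,500. The 2 shares of the deceased (Tavita and Kerensa) are combined into a pool of $625,000.
That pool ($625,000) is divided at the grandchildren's generation into 5 shares of $125,000. Teodor, Nell, Vance, and Dora each take $125,000. The remaining share for the deceased Nadia ($125,000) is carried to the next generation.
That pool ($125,000) is divided at the great-grandchildren's generation equally among Elif and Linnea: $62,500 each.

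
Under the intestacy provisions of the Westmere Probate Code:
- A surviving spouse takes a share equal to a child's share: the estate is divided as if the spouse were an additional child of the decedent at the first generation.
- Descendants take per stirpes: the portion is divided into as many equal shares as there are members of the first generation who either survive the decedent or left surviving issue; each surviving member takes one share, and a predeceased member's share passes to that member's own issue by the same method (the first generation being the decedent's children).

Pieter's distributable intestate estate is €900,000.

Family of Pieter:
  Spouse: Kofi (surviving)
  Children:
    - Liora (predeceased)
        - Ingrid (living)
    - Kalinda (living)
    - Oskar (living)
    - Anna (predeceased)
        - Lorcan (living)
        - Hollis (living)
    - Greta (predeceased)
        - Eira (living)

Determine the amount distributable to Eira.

Eira receives €150,000.

The spouse counts as an additional share at the children's level, so there are 6 primary shares of €150,000. Kofi takes one such share (€150,000).
The children's combined portion (€750,000) is divided into 5 shares of €150,000: Kalinda and Oskar each take €150,000; Liora's €150,000 share passes to Liora's issue; Anna's €150,000 share passes to Anna's issue; Greta's €150,000 share passes to Greta's issue.
Liora's share (€150,000) passes entirely to Ingrid.
Anna's share (€150,000) is divided into 2 shares of €75,000: Lorcan and Hollis each take €75,000.
Greta's share (€150,000) passes entirely to Eira.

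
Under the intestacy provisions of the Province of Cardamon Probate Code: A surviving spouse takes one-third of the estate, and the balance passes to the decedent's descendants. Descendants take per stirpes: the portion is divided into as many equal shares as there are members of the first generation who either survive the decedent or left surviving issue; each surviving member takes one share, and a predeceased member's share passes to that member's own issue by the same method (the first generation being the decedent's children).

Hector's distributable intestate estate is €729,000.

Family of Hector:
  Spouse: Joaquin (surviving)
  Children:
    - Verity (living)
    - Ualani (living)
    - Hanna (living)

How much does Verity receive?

Joaquin takes one-third of €729,000 = €243,000. The remaining €486,000 passes to the descendants.
The descendants' portion (€486,000) is divided into 3 shares of €162,000: Verity, Ualani, and Hanna each take €162,000.

Verity receives €162,000.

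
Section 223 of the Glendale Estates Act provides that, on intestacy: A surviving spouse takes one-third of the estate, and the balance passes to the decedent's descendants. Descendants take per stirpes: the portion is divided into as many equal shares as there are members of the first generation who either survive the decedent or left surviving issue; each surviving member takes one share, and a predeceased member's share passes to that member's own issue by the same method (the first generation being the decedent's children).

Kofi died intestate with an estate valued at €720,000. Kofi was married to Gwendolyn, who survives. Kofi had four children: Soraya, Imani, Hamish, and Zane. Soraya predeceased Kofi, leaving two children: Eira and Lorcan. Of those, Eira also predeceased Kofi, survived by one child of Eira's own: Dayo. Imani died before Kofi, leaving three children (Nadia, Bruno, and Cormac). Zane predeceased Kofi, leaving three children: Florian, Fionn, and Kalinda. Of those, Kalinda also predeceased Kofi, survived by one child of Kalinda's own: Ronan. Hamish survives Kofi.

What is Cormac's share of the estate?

Cormac receives €40,000.

Gwendolyn takes one-third of €720,000 = €240,000. The remaining €480,000 passes to the descendants.
The descendants' portion (€480,000) is divided into 4 shares of €120,000: Hamish takes €120,000; Soraya's €120,000 share passes to Soraya's issue; Imani's €120,000 share passes to Imani's issue; Zane's €120,000 share passes to Zane's issue.
Soraya's share (€120,000) is divided into 2 shares of €60,000: Lorcan takes €60,000; Eira's €60,000 share passes to Eira's issue.
Eira's share (€60,000) passes entirely to Dayo.
Imani's share (€120,000) is divided into 3 shares of €40,000: Nadia, Bruno, and Cormac each take €40,000.
Zane's share (€120,000) is divided into 3 shares of €40,000: Florian and Fionn each take €40,000; Kalinda's €40,000 share passes to Kalinda's issue.
Kalinda's share (€40,000) passes entirely to Ronan.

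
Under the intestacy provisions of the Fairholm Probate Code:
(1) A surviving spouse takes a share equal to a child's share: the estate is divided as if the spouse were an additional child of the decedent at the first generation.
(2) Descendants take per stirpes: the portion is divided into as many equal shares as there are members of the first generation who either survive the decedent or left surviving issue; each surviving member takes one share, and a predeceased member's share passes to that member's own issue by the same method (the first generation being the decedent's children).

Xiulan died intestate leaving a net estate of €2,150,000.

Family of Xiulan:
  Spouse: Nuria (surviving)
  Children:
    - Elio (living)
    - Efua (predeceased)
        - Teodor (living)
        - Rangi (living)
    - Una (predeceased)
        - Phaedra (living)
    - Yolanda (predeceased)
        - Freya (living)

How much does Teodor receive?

The spouse counts as an additional share at the children's level, so there are 5 primary shares of €430,000. Nuria takes one such share (€430,000).
The children's combined portion (€1,720,000) is divided into 4 shares of €430,000: Elio takes €430,000; Efua's €430,000 share passes to Efua's issue; Una's €430,000 share passes to Una's issue; Yolanda's €430,000 share passes to Yolanda's issue.
Efua's share (€430,000) is divided into 2 shares of €215,000: Teodor and Rangi each take €215,000.
Una's share (€430,000) passes entirely to Phaedra.
Yolanda's share (€430,000) passes entirely to Freya.

Teodor receives €215,000.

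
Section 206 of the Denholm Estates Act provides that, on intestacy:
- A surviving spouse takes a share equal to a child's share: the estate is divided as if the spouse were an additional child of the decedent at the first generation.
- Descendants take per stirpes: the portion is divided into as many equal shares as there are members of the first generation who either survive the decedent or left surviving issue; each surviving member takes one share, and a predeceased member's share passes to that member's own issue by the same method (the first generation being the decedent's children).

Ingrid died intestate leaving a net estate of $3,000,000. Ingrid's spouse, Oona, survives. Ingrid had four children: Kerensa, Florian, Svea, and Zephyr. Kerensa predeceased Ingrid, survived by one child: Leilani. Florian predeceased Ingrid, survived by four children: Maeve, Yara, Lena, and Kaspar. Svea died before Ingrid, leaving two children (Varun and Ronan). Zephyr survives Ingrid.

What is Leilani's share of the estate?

Leilani receives $600,000.

The spouse counts as an additional share at the children's level, so there are 5 primary shares of $600,000. Oona takes one such share ($600,000).
The children's combined portion ($2,400,000) is divided into 4 shares of $600,000: Zephyr takes $600,000; Kerensa's $600,000 share passes to Kerensa's issue; Florian's $600,000 share passes to Florian's issue; Svea's $600,000 share passes to Svea's issue.
Kerensa's share ($600,000) passes entirely to Leilani.
Florian's share ($600,000) is divided into 4 shares of $150,000: Maeve, Yara, Lena, and Kaspar each take $150,000.
Svea's share ($600,000) is divided into 2 shares of $300,000: Varun and Ronan each take $300,000.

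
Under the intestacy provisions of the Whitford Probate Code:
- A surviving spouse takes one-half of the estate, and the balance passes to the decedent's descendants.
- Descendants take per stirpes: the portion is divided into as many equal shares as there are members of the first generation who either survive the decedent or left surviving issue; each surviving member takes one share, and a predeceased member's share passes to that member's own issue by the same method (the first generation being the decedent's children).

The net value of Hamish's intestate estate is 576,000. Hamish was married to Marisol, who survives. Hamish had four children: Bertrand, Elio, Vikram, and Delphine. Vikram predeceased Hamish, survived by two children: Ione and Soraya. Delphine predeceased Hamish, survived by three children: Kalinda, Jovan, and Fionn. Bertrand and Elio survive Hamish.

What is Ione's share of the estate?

Ione receives 36,000.

Marisol takes one-half of 576,000 = 288,000. The remaining 288,000 passes to the descendants.
The descendants' portion (288,000) is divided into 4 shares of 72,000: Bertrand and Elio each take 72,000; Vikram's 72,000 share passes to Vikram's issue; Delphine's 72,000 share passes to Delphine's issue.
Vikram's share (72,000) is divided into 2 shares of 36,000: Ione and Soraya each take 36,000.
Delphine's share (72,000) is divided into 3 shares of 24,000: Kalinda, Jovan, and Fionn each take 24,000.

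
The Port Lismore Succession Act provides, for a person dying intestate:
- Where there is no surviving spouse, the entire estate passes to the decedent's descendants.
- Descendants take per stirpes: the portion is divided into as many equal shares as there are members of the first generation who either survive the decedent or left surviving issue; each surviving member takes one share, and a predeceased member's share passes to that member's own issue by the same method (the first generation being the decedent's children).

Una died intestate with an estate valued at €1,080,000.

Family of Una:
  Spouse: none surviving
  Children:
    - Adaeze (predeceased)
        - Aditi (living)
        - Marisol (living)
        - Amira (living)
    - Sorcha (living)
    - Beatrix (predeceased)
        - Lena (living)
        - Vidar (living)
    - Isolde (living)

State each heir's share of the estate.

The entire €1,080,000 passes to the descendants.
That amount (€1,080,000) is divided into 4 shares of €270,000: Sorcha and Isolde each take €270,000; Adaeze's €270,000 share passes to Adaeze's issue; Beatrix's €270,000 share passes to Beatrix's issue.
Adaeze's share (€270,000) is divided into 3 shares of €90,000: Aditi, Marisol, and Amira each take €90,000.
Beatrix's share (€270,000) is divided into 2 shares of €135,000: Lena and Vidar each take €135,000.

Aditi: €90,000; Marisol: €90,000; Amira: €90,000; Sorcha: €270,000; Lena: €135,000; Vidar: €135,000; Isolde: €270,000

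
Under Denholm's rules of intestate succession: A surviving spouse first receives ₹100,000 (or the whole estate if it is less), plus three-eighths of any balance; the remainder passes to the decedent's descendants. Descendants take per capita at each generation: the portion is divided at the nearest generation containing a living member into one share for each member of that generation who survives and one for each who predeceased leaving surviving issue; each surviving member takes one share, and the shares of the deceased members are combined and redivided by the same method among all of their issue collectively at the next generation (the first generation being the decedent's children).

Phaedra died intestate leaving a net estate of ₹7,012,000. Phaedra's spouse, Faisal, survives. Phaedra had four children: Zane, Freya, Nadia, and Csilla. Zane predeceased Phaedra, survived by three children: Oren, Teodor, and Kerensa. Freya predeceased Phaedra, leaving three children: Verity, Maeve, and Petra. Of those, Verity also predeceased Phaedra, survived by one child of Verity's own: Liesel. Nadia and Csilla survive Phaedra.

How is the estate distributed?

Faisal: ₹2,692,000; Oren: ₹360,000; Teodor: ₹360,000; Kerensa: ₹360,000; Liesel: ₹360,000; Maeve: ₹360,000; Petra: ₹360,000; Nadia: ₹1,080,000; Csilla: ₹1,080,000

Faisal first takes ₹100,000, leaving a balance of ₹6,912,000. Faisal then takes three-eighths of the balance (₹2,592,000), for a total of ₹2,692,000. The remaining ₹4,320,000 passes to the descendants.
The descendants' portion (₹4,320,000) is divided at the children's generation into 4 shares of ₹1,080,000. Nadia and Csilla each take ₹1,080,000. The 2 shares of the deceased (Zane and Freya) are combined into a pool of ₹2,160,000.
That pool (₹2,160,000) is divided at the grandchildren's generation into 6 shares of ₹360,000. Oren, Teodor, Kerensa, Maeve, and Petra each take ₹360,000. The remaining share for the deceased Verity (₹360,000) is carried to the next generation.
That pool (₹360,000) passes entirely to Liesel, the sole taker at the great-grandchildren's generation.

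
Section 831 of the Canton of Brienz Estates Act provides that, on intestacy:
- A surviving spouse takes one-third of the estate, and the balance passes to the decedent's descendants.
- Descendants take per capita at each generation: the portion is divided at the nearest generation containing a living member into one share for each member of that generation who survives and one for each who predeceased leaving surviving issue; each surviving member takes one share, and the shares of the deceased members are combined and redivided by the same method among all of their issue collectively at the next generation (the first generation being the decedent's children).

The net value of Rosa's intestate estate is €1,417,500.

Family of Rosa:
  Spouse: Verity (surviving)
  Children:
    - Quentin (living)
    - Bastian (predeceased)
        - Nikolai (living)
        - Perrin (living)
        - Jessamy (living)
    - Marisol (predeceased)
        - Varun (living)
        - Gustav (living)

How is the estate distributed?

Verity takes one-third of €1,417,500 = €472,500. The remaining €945,000 passes to the descendants.
The descendants' portion (€945,000) is divided at the children's generation into 3 shares of €315,000. Quentin takes €315,000. The 2 shares of the deceased (Bastian and Marisol) are combined into a pool of €630,000.
That pool (€630,000) is divided at the grandchildren's generation equally among Nikolai, Perrin, Jessamy, Varun, and Gustav: €126,000 each.

Verity: €472,500; Quentin: €315,000; Nikolai: €126,000; Perrin: €126,000; Jessamy: €126,000; Varun: €126,000; Gustav: €126,000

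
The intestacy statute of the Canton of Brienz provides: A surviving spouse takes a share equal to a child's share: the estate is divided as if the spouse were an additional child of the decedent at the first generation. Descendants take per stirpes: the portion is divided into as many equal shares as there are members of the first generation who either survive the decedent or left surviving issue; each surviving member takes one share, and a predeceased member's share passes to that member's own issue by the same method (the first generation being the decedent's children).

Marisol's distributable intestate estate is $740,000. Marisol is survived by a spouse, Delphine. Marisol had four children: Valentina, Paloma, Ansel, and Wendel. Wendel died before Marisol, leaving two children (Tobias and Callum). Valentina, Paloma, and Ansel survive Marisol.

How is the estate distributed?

Delphine: $148,000; Valentina: $148,000; Paloma: $148,000; Ansel: $148,000; Tobias: $74,000; Callum: $74,000

The spouse counts as an additional share at the children's level, so there are 5 primary shares of $148,000. Delphine takes one such share ($148,000).
The children's combined portion ($592,000) is divided into 4 shares of $148,000: Valentina, Paloma, and Ansel each take $148,000; Wendel's $148,000 share passes to Wendel's issue.
Wendel's share ($148,000) is divided into 2 shares of $74,000: Tobias and Callum each take $74,000.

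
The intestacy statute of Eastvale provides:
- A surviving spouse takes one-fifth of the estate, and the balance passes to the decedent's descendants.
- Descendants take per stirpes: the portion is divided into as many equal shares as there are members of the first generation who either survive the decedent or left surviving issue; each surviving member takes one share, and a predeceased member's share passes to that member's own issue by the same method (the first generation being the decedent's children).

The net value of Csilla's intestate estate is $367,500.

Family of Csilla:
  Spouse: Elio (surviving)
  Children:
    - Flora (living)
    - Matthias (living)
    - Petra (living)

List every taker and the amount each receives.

Elio takes one-fifth of $367,500 = $73,500. The remaining $294,000 passes to the descendants.
The descendants' portion ($294,000) is divided into 3 shares of $98,000: Flora, Matthias, and Petra each take $98,000.

Elio: $73,500; Flora: $98,000; Matthias: $98,000; Petra: $98,000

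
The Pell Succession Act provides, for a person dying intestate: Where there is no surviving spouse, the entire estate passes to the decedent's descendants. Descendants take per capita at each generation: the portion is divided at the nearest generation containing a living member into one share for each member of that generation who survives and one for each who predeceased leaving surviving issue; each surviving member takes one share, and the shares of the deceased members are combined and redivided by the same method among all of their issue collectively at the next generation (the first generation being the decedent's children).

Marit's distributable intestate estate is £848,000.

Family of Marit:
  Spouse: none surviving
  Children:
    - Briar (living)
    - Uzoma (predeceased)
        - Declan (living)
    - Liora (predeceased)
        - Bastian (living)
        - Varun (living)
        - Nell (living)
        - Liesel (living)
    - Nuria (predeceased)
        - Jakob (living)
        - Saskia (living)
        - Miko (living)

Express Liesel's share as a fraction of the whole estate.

Liesel receives 3/32 of the estate.

The entire £848,000 passes to the descendants.
That amount (£848,000) is divided at the children's generation into 4 shares of £212,000. Briar takes £212,000. The 3 shares of the deceased (Uzoma, Liora, and Nuria) are combined into a pool of £636,000.
That pool (£636,000) is divided at the grandchildren's generation equally among Declan, Bastian, Varun, Nell, Liesel, Jakob, Saskia, and Miko: £79,500 each.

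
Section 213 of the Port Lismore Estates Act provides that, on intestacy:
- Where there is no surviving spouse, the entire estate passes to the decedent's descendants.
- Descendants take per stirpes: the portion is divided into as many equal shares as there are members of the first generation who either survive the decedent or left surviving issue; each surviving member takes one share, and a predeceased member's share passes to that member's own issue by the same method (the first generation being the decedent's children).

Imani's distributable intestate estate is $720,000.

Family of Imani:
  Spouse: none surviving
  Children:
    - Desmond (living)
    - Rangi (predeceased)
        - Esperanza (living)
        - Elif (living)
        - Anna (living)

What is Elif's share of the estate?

The entire $720,000 passes to the descendants.
That amount ($720,000) is divided into 2 shares of $360,000: Desmond takes $360,000; Rangi's $360,000 share passes to Rangi's issue.
Rangi's share ($360,000) is divided into 3 shares of $120,000: Esperanza, Elif, and Anna each take $120,000.

Elif receives $120,000.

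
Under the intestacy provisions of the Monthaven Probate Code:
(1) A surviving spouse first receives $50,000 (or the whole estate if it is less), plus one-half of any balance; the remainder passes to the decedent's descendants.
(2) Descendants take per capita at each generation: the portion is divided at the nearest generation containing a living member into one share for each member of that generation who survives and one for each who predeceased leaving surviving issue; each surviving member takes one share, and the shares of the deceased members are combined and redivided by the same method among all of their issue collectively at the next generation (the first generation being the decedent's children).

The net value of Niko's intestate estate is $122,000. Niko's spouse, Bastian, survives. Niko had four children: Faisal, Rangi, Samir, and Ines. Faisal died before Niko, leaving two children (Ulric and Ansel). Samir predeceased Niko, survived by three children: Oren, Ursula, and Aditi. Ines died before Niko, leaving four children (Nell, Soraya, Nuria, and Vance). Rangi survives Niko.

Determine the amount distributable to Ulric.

Bastian first takes $50,000, leaving a balance of $72,000. Bastian then takes one-half of the balance ($36,000), for a total of $86,000. The remaining $36,000 passes to the descendants.
The descendants' portion ($36,000) is divided at the children's generation into 4 shares of $9,000. Rangi takes $9,000. The 3 shares of the deceased (Faisal, Samir, and Ines) are combined into a pool of $27,000.
That pool ($27,000) is divided at the grandchildren's generation equally among Ulric, Ansel, Oren, Ursula, Aditi, Nell, Soraya, Nuria, and Vance: $3,000 each.

Ulric receives $3,000.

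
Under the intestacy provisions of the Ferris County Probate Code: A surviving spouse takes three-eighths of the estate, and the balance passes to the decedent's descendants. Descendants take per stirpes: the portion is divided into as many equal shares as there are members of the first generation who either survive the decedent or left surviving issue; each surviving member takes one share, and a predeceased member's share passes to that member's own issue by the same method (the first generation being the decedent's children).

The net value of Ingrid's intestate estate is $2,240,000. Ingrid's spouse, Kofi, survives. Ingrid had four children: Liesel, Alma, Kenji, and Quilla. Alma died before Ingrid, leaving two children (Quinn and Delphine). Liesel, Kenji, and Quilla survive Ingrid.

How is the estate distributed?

Kofi takes three-eighths of $2,240,000 = $840,000. The remaining $1,400,000 passes to the descendants.
The descendants' portion ($1,400,000) is divided into 4 shares of $350,000: Liesel, Kenji, and Quilla each take $350,000; Alma's $350,000 share passes to Alma's issue.
Alma's share ($350,000) is divided into 2 shares of $175,000: Quinn and Delphine each take $175,000.

Kofi: $840,000; Liesel: $350,000; Quinn: $175,000; Delphine: $175,000; Kenji: $350,000; Quilla: $350,000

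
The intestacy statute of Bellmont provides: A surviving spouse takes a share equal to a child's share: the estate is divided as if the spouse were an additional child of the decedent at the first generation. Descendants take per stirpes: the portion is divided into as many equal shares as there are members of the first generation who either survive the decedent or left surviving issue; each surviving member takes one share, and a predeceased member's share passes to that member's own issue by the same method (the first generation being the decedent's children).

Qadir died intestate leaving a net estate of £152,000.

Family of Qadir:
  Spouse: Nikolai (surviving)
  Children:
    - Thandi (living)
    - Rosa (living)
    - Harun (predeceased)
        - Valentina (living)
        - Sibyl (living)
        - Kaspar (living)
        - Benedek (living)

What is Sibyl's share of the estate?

The spouse counts as an additional share at the children's level, so there are 4 primary shares of £38,000. Nikolai takes one such share (£38,000).
The children's combined portion (£114,000) is divided into 3 shares of £38,000: Thandi and Rosa each take £38,000; Harun's £38,000 share passes to Harun's issue.
Harun's share (£38,000) is divided into 4 shares of £9,500: Valentina, Sibyl, Kaspar, and Benedek each take £9,500.

Sibyl receives £9,500.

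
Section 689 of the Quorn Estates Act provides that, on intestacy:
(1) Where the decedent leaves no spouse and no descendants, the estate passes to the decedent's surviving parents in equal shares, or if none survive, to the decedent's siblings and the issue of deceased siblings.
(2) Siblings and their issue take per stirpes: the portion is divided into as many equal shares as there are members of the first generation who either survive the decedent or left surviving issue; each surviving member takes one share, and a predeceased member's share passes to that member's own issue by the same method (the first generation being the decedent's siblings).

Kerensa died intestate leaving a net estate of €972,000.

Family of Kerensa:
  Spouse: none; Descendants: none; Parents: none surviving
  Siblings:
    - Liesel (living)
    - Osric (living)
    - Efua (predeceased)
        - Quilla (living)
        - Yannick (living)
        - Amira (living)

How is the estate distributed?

The entire €972,000 passes to the siblings and their issue.
That amount (€972,000) is divided into 3 shares of €324,000: Liesel and Osric each take €324,000; Efua's €324,000 share passes to Efua's issue.
Efua's share (€324,000) is divided into 3 shares of €108,000: Quilla, Yannick, and Amira each take €108,000.

Liesel: €324,000; Osric: €324,000; Quilla: €108,000; Yannick: €108,000; Amira: €108,000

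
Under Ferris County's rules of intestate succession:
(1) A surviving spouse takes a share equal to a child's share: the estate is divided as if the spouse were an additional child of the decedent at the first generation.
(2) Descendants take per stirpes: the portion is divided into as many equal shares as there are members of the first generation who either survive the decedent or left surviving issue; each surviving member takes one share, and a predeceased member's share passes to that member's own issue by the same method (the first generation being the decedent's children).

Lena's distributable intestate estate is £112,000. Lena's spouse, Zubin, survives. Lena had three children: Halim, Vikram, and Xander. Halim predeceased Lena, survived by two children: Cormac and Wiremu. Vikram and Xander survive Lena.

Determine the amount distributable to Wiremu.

The spouse counts as an additional share at the children's level, so there are 4 primary shares of £28,000. Zubin takes one such share (£28,000).
The children's combined portion (£84,000) is divided into 3 shares of £28,000: Vikram and Xander each take £28,000; Halim's £28,000 share passes to Halim's issue.
Halim's share (£28,000) is divided into 2 shares of £14,000: Cormac and Wiremu each take £14,000.

Wiremu receives £14,000.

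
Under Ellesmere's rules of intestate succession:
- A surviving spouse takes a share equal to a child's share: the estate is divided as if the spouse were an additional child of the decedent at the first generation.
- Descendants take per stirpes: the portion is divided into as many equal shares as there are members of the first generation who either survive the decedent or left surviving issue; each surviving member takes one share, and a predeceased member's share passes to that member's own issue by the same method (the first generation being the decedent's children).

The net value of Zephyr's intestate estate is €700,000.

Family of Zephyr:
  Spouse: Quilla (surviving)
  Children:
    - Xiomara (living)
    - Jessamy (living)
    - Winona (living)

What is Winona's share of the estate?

Winona receives €175,000.

The spouse counts as an additional share at the children's level, so there are 4 primary shares of €175,000. Quilla takes one such share (€175,000).
The children's combined portion (€525,000) is divided into 3 shares of €175,000: Xiomara, Jessamy, and Winona each take €175,000.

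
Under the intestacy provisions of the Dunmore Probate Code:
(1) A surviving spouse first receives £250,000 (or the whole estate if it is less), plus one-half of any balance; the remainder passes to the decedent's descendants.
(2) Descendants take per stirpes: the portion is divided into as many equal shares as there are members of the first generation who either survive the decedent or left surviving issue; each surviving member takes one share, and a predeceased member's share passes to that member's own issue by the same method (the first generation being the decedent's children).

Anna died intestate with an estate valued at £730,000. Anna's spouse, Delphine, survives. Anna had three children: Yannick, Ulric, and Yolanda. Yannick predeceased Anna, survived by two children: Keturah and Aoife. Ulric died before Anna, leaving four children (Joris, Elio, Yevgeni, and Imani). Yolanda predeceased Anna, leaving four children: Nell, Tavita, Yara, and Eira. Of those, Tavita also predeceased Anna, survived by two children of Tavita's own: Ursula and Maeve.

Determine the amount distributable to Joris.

Delphine first takes £250,000, leaving a balance of £480,000. Delphine then takes one-half of the balance (£240,000), for a total of £490,000. The remaining £240,000 passes to the descendants.
The descendants' portion (£240,000) is divided into 3 shares of £80,000: Yannick's £80,000 share passes to Yannick's issue; Ulric's £80,000 share passes to Ulric's issue; Yolanda's £80,000 share passes to Yolanda's issue.
Yannick's share (£80,000) is divided into 2 shares of £40,000: Keturah and Aoife each take £40,000.
Ulric's share (£80,000) is divided into 4 shares of £20,000: Joris, Elio, Yevgeni, and Imani each take £20,000.
Yolanda's share (£80,000) is divided into 4 shares of £20,000: Nell, Yara, and Eira each take £20,000; Tavita's £20,000 share passes to Tavita's issue.
Tavita's share (£20,000) is divided into 2 shares of £10,000: Ursula and Maeve each take £10,000.

Joris receives £20,000.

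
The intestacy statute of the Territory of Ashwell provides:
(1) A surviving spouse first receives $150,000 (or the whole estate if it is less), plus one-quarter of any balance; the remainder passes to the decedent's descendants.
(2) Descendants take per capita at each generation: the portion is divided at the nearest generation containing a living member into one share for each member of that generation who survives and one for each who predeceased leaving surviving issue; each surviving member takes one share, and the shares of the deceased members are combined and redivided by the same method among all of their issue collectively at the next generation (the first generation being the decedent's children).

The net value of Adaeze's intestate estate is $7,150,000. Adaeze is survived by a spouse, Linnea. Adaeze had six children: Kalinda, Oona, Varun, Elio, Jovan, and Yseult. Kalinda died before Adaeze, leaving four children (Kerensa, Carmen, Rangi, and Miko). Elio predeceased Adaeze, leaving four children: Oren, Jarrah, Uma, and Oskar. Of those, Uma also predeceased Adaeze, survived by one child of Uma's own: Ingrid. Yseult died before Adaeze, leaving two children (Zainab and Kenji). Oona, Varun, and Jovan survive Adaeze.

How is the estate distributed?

Linnea first takes $150,000, leaving a balance of $7,000,000. Linnea then takes one-quarter of the balance ($1,750,000), for a total of $1,900,000. The remaining $5,250,000 passes to the descendants.
The descendants' portion ($5,250,000) is divided at the children's generation into 6 shares of $875,000. Oona, Varun, and Jovan each take $875,000. The 3 shares of the deceased (Kalinda, Elio, and Yseult) are combined into a pool of $2,625,000.
That pool ($2,625,000) is divided at the grandchildren's generation into 10 shares of $262,500. Kerensa, Carmen, Rangi, Miko, Oren, Jarrah, Oskar, Zainab, and Kenji each take $262,500. The remaining share for the deceased Uma ($262,500) is carried to the next generation.
That pool ($262,500) passes entirely to Ingrid, the sole taker at the great-grandchildren's generation.

Linnea: $1,900,000; Kerensa: $262,500; Carmen: $262,500; Rangi: $262,500; Miko: $262,500; Oona: $875,000; Varun: $875,000; Oren: $262,500; Jarrah: $262,500; Ingrid: $262,500; Oskar: $262,500; Jovan: $875,000; Zainab: $262,500; Kenji: $262,500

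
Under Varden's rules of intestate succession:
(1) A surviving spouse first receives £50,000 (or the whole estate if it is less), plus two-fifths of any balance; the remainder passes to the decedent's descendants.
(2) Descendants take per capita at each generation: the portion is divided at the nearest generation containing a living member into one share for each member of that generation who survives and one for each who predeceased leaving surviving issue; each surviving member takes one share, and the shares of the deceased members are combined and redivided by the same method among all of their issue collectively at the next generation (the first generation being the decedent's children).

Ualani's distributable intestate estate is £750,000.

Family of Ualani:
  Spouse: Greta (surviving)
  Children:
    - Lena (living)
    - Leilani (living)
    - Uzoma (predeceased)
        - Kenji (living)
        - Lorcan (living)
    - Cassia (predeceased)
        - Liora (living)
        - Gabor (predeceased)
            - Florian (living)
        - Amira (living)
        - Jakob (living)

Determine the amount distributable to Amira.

Amira receives £35,000.

Greta first takes £50,000, leaving a balance of £700,000. Greta then takes two-fifths of the balance (£280,000), for a total of £330,000. The remaining £420,000 passes to the descendants.
The descendants' portion (£420,000) is divided at the children's generation into 4 shares of £105,000. Lena and Leilani each take £105,000. The 2 shares of the deceased (Uzoma and Cassia) are combined into a pool of £210,000.
That pool (£210,000) is divided at the grandchildren's generation into 6 shares of £35,000. Kenji, Lorcan, Liora, Amira, and Jakob each take £35,000. The remaining share for the deceased Gabor (£35,000) is carried to the next generation.
That pool (£35,000) passes entirely to Florian, the sole taker at the great-grandchildren's generation.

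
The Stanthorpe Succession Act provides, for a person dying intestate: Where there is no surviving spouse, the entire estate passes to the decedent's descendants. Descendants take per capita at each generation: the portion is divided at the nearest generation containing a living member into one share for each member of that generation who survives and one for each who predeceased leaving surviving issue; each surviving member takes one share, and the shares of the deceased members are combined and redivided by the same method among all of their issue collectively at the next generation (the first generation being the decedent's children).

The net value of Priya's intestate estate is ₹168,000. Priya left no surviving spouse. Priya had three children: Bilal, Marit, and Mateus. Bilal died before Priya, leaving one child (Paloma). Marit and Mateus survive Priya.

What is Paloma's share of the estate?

The entire ₹168,000 passes to the descendants.
That amount (₹168,000) is divided at the children's generation into 3 shares of ₹56,000. Marit and Mateus each take ₹56,000. The remaining share for the deceased Bilal (₹56,000) is carried to the next generation.
That pool (₹56,000) passes entirely to Paloma, the sole taker at the grandchildren's generation.

Paloma receives ₹56,000.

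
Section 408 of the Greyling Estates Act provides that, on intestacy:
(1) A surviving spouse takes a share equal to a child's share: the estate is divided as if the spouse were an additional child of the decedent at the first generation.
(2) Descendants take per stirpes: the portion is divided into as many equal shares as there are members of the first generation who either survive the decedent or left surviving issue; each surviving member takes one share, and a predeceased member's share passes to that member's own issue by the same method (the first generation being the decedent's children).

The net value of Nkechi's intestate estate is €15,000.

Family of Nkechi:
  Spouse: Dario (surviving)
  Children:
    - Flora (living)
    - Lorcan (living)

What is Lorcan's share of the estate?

Lorcan receives €5,000.

The spouse counts as an additional share at the children's level, so there are 3 primary shares of €5,000. Dario takes one such share (€5,000).
The children's combined portion (€10,000) is divided into 2 shares of €5,000: Flora and Lorcan each take €5,000.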